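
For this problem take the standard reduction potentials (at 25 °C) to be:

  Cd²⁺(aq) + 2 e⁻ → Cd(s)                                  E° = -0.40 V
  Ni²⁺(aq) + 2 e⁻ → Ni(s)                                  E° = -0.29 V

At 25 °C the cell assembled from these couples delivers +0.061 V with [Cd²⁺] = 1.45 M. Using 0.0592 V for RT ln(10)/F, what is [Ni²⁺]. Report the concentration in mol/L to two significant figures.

Ni²⁺/Ni is the cathode, Cd²⁺/Cd the anode: E°cell = +0.11 V, n = 2.
Overall reaction: Ni²⁺(aq) + Cd(s) → Ni(s) + Cd²⁺(aq); Q = [Cd²⁺]^1/[Ni²⁺]^1.
From E = E° − (0.0592/n) log Q: log Q = (E° − E)·n/0.0592 = (+0.11 − (+0.061))·2/0.0592 = 1.6554.
So 1·log[Ni²⁺] = 1·log(1.45) − log Q = 0.1614 − (1.6554) = -1.4940; [Ni²⁺] = 10^(-1.4940) ≈ 0.032 M.

0.032 M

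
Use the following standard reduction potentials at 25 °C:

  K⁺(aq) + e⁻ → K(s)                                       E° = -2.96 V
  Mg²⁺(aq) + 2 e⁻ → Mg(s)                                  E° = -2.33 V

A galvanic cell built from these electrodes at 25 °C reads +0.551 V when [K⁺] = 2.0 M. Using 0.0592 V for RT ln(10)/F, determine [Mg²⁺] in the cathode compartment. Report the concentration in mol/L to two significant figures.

Mg²⁺/Mg is the cathode, K⁺/K the anode: E°cell = +0.63 V, n = 2.
Overall reaction: Mg²⁺(aq) + 2 K(s) → Mg(s) + 2 K⁺(aq); Q = [K⁺]^2/[Mg²⁺]^1.
From E = E° − (0.0592/n) log Q: log Q = (E° − E)·n/0.0592 = (+0.63 − (+0.551))·2/0.0592 = 2.6689.
So 1·log[Mg²⁺] = 2·log(2) − log Q = 0.6021 − (2.6689) = -2.0668; [Mg²⁺] = 10^(-2.0668) ≈ 0.0086 M.

0.0086 M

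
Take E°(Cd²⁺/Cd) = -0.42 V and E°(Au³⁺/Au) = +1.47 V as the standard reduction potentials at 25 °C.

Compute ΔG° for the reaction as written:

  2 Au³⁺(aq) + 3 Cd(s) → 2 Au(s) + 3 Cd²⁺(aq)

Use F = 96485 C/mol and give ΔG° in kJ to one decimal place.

As written, Au³⁺/Au is reduced (cathode) and Cd²⁺/Cd is oxidised (anode), so E°cell = (+1.47) − (-0.42) = +1.89 V.
Balancing electrons gives n = 6.
ΔG° = −nFE° = −(6)(96485)(+1.89) = -1,094,140 J = -1094.1 kJ.

-1094.1 kJ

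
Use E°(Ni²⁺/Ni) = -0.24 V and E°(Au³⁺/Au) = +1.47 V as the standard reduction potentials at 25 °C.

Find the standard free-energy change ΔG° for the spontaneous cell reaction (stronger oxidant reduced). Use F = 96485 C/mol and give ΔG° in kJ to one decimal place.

Au³⁺/Au (E° = +1.47 V) is the cathode; Ni²⁺/Ni (E° = -0.24 V) is the anode, so E°cell = +1.71 V.
Balancing electrons gives n = 6 (lcm of 3 and 2).
ΔG° = −nFE° = −(6)(96485)(+1.71) = -989,936 J = -989.9 kJ.

-989.9 kJ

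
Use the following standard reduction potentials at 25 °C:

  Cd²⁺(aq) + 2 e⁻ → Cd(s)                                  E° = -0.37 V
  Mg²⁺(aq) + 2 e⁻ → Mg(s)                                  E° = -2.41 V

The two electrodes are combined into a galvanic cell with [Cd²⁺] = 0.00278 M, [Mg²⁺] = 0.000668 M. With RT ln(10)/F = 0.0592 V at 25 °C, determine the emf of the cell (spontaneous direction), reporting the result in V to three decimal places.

Cd²⁺/Cd is the cathode (higher E°), Mg²⁺/Mg the anode: E°cell = -0.37 − (-2.41) = +2.04 V, n = 2.
Overall: Cd²⁺(aq) + Mg(s) → Cd(s) + Mg²⁺(aq)
Q = [Mg²⁺] / ([Cd²⁺]); log Q = -0.619.
E = E° − (0.0592/n) log Q = +2.04 − (0.0592/2)(-0.619) = +2.058 V.

+2.058 V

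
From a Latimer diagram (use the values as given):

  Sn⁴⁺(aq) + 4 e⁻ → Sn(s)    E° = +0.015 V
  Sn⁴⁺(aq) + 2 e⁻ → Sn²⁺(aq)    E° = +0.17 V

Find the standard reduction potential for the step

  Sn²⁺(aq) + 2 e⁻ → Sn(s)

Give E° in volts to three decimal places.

-0.140 V

Sequential free energies add, so n₃E°₃ = n₁E°₁ + n₂E°₂.
With n₃ = 4, and the known step contributing 2×(+0.17) V, the unknown satisfies 2·E° = 4×(+0.015) − 2×(+0.17) = -0.280.
E° = -0.280 / 2 = -0.140 V.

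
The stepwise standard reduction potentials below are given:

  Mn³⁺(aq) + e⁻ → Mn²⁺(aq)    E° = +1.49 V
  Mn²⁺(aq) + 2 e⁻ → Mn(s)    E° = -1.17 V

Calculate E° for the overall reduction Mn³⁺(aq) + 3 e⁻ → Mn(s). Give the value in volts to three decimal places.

Since ΔG° = −nFE° is additive over sequential reductions, n₃E°₃ = n₁E°₁ + n₂E°₂.
E°₃ = (1×+1.49 + 2×-1.17) / 3 = (-0.850) / 3 = -0.283 V.
E° values themselves are not directly additive — weighting by electron count is essential.

-0.283 V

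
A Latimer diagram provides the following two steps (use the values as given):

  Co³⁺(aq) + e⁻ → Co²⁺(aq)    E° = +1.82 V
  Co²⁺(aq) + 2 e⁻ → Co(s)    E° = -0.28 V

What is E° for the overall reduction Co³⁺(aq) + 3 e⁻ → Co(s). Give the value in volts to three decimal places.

+0.420 V

Adding the free-energy changes (−nFE°) of the two steps gives −n₃FE°₃ = −n₁FE°₁ − n₂FE°₂.
E°₃ = (1×+1.82 + 2×-0.28) / 3 = (+1.260) / 3 = +0.420 V.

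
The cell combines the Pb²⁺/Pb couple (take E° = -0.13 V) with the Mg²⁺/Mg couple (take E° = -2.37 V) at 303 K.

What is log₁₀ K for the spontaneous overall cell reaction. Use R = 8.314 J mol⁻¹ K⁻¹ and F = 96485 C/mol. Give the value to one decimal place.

74.5

Cathode: Pb²⁺/Pb; anode: Mg²⁺/Mg. E°cell = (-0.13) − (-2.37) = +2.24 V, with n = 2.
ΔG° = −nFE° = −RT ln K, so ln K = nFE°/(RT) = (2)(96485)(+2.24) / ((8.314)(303)) = 171.587.
log₁₀ K = 171.587 / ln 10 = 74.5.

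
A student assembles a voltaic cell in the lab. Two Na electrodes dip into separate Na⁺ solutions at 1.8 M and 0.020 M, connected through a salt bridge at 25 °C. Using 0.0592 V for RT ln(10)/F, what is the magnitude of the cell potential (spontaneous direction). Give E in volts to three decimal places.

For a concentration cell E°cell = 0. The 1.8 M side is the cathode (reduction is favoured where [Na⁺] is higher).
With n = 1, E = −(0.0592/1) log([Na⁺]ₐₙ/[Na⁺]꜀ₐₜ) = −(0.0592/1) log(0.02/1.8) = −(0.0592/1)(-1.954) = +0.116 V.

+0.116 V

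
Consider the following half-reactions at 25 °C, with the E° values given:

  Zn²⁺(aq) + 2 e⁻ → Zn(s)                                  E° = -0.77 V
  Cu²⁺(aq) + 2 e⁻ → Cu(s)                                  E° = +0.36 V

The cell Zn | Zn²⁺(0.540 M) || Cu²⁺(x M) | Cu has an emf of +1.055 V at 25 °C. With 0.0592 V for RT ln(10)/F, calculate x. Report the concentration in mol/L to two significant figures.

Cu²⁺/Cu is the cathode, Zn²⁺/Zn the anode: E°cell = +1.13 V, n = 2.
Overall reaction: Cu²⁺(aq) + Zn(s) → Cu(s) + Zn²⁺(aq); Q = [Zn²⁺]^1/[Cu²⁺]^1.
From E = E° − (0.0592/n) log Q: log Q = (E° − E)·n/0.0592 = (+1.13 − (+1.055))·2/0.0592 = 2.5338.
So 1·log[Cu²⁺] = 1·log(0.54) − log Q = -0.2676 − (2.5338) = -2.8014; [Cu²⁺] = 10^(-2.8014) ≈ 0.0016 M.

0.0016 M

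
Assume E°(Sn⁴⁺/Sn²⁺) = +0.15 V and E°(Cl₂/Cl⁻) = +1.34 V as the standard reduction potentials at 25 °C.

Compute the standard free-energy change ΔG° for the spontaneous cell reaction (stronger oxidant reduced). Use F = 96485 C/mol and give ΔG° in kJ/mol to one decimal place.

Cl₂/Cl⁻ (E° = +1.34 V) is the cathode; Sn⁴⁺/Sn²⁺ (E° = +0.15 V) is the anode, so E°cell = +1.19 V.
Balancing electrons gives n = 2 (lcm of 2 and 2).
ΔG° = −nFE° = −(2)(96485)(+1.19) = -229,634 J = -229.6 kJ/mol.

-229.6 kJ/mol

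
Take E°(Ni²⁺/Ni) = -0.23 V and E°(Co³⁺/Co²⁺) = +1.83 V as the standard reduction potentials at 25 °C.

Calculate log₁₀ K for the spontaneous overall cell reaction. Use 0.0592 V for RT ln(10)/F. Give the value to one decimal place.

69.6

Cathode: Co³⁺/Co²⁺; anode: Ni²⁺/Ni. E°cell = +2.06 V, n = 2.
log K = nE°cell / 0.0592 = (2)(+2.06) / 0.0592 = 69.6.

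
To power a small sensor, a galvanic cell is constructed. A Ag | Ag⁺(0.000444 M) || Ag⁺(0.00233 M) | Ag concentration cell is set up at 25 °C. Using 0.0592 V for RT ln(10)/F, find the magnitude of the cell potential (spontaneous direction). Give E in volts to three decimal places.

For a concentration cell E°cell = 0. The 0.00233 M side is the cathode (reduction is favoured where [Ag⁺] is higher).
With n = 1, E = −(0.0592/1) log([Ag⁺]ₐₙ/[Ag⁺]꜀ₐₜ) = −(0.0592/1) log(0.000444/0.00233) = −(0.0592/1)(-0.720) = +0.043 V.

+0.043 V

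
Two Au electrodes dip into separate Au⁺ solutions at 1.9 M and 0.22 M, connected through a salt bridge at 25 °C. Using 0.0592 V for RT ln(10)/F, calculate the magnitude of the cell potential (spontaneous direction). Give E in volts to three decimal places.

For a concentration cell E°cell = 0. The 1.9 M side is the cathode (reduction is favoured where [Au⁺] is higher).
With n = 1, E = −(0.0592/1) log([Au⁺]ₐₙ/[Au⁺]꜀ₐₜ) = −(0.0592/1) log(0.22/1.9) = −(0.0592/1)(-0.936) = +0.055 V.

+0.055 V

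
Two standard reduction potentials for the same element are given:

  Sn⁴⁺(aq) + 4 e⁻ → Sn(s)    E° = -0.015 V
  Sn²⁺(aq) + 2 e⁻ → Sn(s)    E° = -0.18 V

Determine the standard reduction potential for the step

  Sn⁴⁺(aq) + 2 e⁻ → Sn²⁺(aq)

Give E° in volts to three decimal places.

+0.150 V

Sequential free energies add, so n₃E°₃ = n₁E°₁ + n₂E°₂.
With n₃ = 4, and the known step contributing 2×(-0.18) V, the unknown satisfies 2·E° = 4×(-0.015) − 2×(-0.18) = +0.300.
E° = +0.300 / 2 = +0.150 V.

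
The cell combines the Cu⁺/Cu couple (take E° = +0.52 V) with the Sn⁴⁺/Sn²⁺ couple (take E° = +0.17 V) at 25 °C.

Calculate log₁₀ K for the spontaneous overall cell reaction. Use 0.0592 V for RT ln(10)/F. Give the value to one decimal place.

11.8

Cathode: Cu⁺/Cu; anode: Sn⁴⁺/Sn²⁺. E°cell = +0.35 V, n = 2.
log K = nE°cell / 0.0592 = (2)(+0.35) / 0.0592 = 11.8.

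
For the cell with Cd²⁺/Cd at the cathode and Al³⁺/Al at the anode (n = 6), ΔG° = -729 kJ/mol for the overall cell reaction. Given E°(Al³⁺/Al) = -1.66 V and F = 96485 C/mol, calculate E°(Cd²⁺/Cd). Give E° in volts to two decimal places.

-0.40 V

E°cell = −ΔG°/(nF) = −(-729×10³)/((6)(96485)) = +1.259 V.
Since Cd²⁺/Cd is the cathode and Al³⁺/Al the anode, E°cell = E°(Cd²⁺/Cd) − E°(Al³⁺/Al).
So E°(Cd²⁺/Cd) = E°cell + E°(Al³⁺/Al) = +1.259 + (-1.66) = -0.40 V.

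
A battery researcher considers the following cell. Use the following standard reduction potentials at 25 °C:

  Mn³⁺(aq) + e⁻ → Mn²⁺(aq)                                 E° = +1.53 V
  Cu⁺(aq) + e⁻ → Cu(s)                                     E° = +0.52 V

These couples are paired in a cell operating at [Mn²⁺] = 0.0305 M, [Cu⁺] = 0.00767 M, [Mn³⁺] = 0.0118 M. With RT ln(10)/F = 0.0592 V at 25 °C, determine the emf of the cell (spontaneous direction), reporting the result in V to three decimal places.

Mn³⁺/Mn²⁺ is the cathode (higher E°), Cu⁺/Cu the anode: E°cell = +1.53 − (+0.52) = +1.01 V, n = 1.
Overall: Mn³⁺(aq) + Cu(s) → Mn²⁺(aq) + Cu⁺(aq)
Q = [Mn²⁺]·[Cu⁺] / ([Mn³⁺]); log Q = -1.703.
E = E° − (0.0592/n) log Q = +1.01 − (0.0592/1)(-1.703) = +1.111 V.

+1.111 V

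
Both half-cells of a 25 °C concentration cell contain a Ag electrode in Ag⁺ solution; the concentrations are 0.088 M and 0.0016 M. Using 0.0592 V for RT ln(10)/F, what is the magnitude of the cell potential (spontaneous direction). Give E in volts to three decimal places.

For a concentration cell E°cell = 0. The 0.088 M side is the cathode (reduction is favoured where [Ag⁺] is higher).
With n = 1, E = −(0.0592/1) log([Ag⁺]ₐₙ/[Ag⁺]꜀ₐₜ) = −(0.0592/1) log(0.0016/0.088) = −(0.0592/1)(-1.740) = +0.103 V.

+0.103 V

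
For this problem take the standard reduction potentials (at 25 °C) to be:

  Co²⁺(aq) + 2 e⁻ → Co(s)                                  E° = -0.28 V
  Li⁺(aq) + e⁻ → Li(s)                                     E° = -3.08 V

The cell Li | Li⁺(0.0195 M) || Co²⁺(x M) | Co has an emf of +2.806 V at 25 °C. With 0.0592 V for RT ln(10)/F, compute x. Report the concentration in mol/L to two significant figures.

Co²⁺/Co is the cathode, Li⁺/Li the anode: E°cell = +2.80 V, n = 2.
Overall reaction: Co²⁺(aq) + 2 Li(s) → Co(s) + 2 Li⁺(aq); Q = [Li⁺]^2/[Co²⁺]^1.
From E = E° − (0.0592/n) log Q: log Q = (E° − E)·n/0.0592 = (+2.80 − (+2.806))·2/0.0592 = -0.2027.
So 1·log[Co²⁺] = 2·log(0.0195) − log Q = -3.4199 − (-0.2027) = -3.2172; [Co²⁺] = 10^(-3.2172) ≈ 0.00061 M.

0.00061 M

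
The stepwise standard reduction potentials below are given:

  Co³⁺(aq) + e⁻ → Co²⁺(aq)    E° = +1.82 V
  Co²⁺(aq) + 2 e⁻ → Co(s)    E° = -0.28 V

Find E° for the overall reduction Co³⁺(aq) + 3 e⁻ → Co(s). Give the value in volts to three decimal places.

+0.420 V

Adding the free-energy changes (−nFE°) of the two steps gives −n₃FE°₃ = −n₁FE°₁ − n₂FE°₂.
E°₃ = (1×+1.82 + 2×-0.28) / 3 = (+1.260) / 3 = +0.420 V.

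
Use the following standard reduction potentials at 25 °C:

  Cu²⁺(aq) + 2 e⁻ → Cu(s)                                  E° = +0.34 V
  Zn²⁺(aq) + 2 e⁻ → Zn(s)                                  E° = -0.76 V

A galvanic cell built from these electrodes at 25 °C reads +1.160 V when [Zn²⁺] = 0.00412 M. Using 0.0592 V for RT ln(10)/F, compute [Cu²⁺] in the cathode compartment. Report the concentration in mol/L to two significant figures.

0.44 M

Cu²⁺/Cu is the cathode, Zn²⁺/Zn the anode: E°cell = +1.10 V, n = 2.
Overall reaction: Cu²⁺(aq) + Zn(s) → Cu(s) + Zn²⁺(aq); Q = [Zn²⁺]^1/[Cu²⁺]^1.
From E = E° − (0.0592/n) log Q: log Q = (E° − E)·n/0.0592 = (+1.10 − (+1.160))·2/0.0592 = -2.0270.
So 1·log[Cu²⁺] = 1·log(0.00412) − log Q = -2.3851 − (-2.0270) = -0.3581; [Cu²⁺] = 10^(-0.3581) ≈ 0.44 M.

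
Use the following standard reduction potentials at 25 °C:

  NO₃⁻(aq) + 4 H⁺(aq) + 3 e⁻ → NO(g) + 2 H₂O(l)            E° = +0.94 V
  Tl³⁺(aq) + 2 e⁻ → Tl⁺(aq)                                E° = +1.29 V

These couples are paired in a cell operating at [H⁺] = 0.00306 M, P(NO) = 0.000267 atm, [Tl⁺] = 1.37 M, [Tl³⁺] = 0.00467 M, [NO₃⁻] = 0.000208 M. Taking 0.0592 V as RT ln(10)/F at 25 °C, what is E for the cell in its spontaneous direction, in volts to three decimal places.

+0.478 V

Tl³⁺/Tl⁺ is the cathode (higher E°), NO₃⁻/NO the anode: E°cell = +1.29 − (+0.94) = +0.35 V, n = 6.
Overall: 3 Tl³⁺(aq) + 2 NO(g) + 4 H₂O(l) → 3 Tl⁺(aq) + 2 NO₃⁻(aq) + 8 H⁺(aq)
Q = [Tl⁺]^3·[NO₃⁻]^2·[H⁺]^8 / ([Tl³⁺]^3·P(NO)^2); log Q = -12.929.
E = E° − (0.0592/n) log Q = +0.35 − (0.0592/6)(-12.929) = +0.478 V.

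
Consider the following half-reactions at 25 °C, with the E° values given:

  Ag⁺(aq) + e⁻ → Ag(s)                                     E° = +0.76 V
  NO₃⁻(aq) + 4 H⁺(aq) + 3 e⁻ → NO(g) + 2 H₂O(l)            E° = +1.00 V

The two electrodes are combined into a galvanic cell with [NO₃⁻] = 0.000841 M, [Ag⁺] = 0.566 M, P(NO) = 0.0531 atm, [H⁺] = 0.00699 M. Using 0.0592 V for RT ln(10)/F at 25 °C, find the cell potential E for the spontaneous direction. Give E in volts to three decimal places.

NO₃⁻/NO is the cathode (higher E°), Ag⁺/Ag the anode: E°cell = +1.00 − (+0.76) = +0.24 V, n = 3.
Overall: NO₃⁻(aq) + 4 H⁺(aq) + 3 Ag(s) → NO(g) + 2 H₂O(l) + 3 Ag⁺(aq)
Q = P(NO)·[Ag⁺]^3 / ([NO₃⁻]·[H⁺]^4); log Q = 9.681.
E = E° − (0.0592/n) log Q = +0.24 − (0.0592/3)(9.681) = +0.049 V.

+0.049 V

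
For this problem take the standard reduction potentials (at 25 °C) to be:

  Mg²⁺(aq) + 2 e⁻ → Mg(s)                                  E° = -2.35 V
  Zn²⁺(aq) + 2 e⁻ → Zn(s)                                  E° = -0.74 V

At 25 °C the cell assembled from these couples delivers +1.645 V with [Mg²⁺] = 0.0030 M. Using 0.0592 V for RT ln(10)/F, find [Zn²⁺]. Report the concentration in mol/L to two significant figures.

Zn²⁺/Zn is the cathode, Mg²⁺/Mg the anode: E°cell = +1.61 V, n = 2.
Overall reaction: Zn²⁺(aq) + Mg(s) → Zn(s) + Mg²⁺(aq); Q = [Mg²⁺]^1/[Zn²⁺]^1.
From E = E° − (0.0592/n) log Q: log Q = (E° − E)·n/0.0592 = (+1.61 − (+1.645))·2/0.0592 = -1.1824.
So 1·log[Zn²⁺] = 1·log(0.003) − log Q = -2.5229 − (-1.1824) = -1.3405; [Zn²⁺] = 10^(-1.3405) ≈ 0.046 M.

0.046 M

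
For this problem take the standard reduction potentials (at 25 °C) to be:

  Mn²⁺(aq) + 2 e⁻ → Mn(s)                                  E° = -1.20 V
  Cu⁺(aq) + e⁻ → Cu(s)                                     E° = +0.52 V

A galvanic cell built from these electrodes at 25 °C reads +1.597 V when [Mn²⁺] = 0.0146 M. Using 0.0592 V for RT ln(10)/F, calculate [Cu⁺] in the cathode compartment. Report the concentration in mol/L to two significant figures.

Cu⁺/Cu is the cathode, Mn²⁺/Mn the anode: E°cell = +1.72 V, n = 2.
Overall reaction: 2 Cu⁺(aq) + Mn(s) → 2 Cu(s) + Mn²⁺(aq); Q = [Mn²⁺]^1/[Cu⁺]^2.
From E = E° − (0.0592/n) log Q: log Q = (E° − E)·n/0.0592 = (+1.72 − (+1.597))·2/0.0592 = 4.1554.
So 2·log[Cu⁺] = 1·log(0.0146) − log Q = -1.8356 − (4.1554) = -5.9910; log[Cu⁺] = -5.9910 / 2 = -2.9955; [Cu⁺] = 10^(-2.9955) ≈ 0.0010 M.

0.0010 M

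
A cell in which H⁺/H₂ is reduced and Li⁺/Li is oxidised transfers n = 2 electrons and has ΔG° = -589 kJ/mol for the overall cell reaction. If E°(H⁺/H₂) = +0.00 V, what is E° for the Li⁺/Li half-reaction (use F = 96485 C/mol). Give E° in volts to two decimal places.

-3.05 V

E°cell = −ΔG°/(nF) = −(-589×10³)/((2)(96485)) = +3.052 V.
Since H⁺/H₂ is the cathode and Li⁺/Li the anode, E°cell = E°(H⁺/H₂) − E°(Li⁺/Li).
So E°(Li⁺/Li) = E°(H⁺/H₂) − E°cell = (+0.00) − (+3.052) = -3.05 V.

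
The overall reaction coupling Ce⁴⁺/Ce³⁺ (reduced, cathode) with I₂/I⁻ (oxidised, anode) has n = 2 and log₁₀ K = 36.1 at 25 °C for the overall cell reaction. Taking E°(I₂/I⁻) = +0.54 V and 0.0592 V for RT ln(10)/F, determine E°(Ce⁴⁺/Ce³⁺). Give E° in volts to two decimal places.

+1.61 V

E°cell = (0.0592/n)·log K = (0.0592/2)(36.1) = +1.069 V.
Since Ce⁴⁺/Ce³⁺ is the cathode and I₂/I⁻ the anode, E°cell = E°(Ce⁴⁺/Ce³⁺) − E°(I₂/I⁻).
So E°(Ce⁴⁺/Ce³⁺) = E°cell + E°(I₂/I⁻) = +1.069 + (+0.54) = +1.61 V.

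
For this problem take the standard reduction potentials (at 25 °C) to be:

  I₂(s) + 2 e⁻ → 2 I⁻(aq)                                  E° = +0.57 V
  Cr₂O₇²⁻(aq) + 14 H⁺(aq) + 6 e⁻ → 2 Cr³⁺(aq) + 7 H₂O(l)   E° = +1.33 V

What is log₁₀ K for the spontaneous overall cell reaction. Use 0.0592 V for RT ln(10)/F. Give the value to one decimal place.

Cathode: Cr₂O₇²⁻/Cr³⁺; anode: I₂/I⁻. E°cell = +0.76 V, n = 6.
log K = nE°cell / 0.0592 = (6)(+0.76) / 0.0592 = 77.0.

77.0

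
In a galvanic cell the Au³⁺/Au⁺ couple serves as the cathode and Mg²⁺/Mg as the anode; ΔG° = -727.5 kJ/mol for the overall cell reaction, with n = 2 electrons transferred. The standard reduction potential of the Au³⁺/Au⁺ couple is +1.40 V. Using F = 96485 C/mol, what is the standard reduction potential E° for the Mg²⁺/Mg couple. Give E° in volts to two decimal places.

E°cell = −ΔG°/(nF) = −(-727.5×10³)/((2)(96485)) = +3.770 V.
Since Au³⁺/Au⁺ is the cathode and Mg²⁺/Mg the anode, E°cell = E°(Au³⁺/Au⁺) − E°(Mg²⁺/Mg).
So E°(Mg²⁺/Mg) = E°(Au³⁺/Au⁺) − E°cell = (+1.40) − (+3.770) = -2.37 V.

-2.37 V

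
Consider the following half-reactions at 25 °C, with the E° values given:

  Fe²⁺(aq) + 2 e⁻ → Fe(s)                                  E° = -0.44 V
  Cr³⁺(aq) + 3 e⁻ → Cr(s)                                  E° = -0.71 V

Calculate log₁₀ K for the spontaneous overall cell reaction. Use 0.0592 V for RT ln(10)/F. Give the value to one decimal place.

27.4

Cathode: Fe²⁺/Fe; anode: Cr³⁺/Cr. E°cell = +0.27 V, n = 6.
log K = nE°cell / 0.0592 = (6)(+0.27) / 0.0592 = 27.4.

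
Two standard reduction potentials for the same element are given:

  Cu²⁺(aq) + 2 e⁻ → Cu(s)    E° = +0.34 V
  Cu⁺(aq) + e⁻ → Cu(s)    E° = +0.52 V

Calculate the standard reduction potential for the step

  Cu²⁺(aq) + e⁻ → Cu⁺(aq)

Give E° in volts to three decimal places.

Sequential free energies add, so n₃E°₃ = n₁E°₁ + n₂E°₂.
With n₃ = 2, and the known step contributing 1×(+0.52) V, the unknown satisfies 1·E° = 2×(+0.34) − 1×(+0.52) = +0.160.
E° = +0.160 / 1 = +0.160 V.

+0.160 V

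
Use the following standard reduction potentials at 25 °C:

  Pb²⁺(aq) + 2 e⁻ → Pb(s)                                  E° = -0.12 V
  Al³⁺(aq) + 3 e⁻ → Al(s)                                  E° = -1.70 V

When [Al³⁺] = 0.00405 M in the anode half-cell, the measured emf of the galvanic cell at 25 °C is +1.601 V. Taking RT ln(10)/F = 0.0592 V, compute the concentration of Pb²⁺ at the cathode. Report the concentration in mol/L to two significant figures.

0.13 M

Pb²⁺/Pb is the cathode, Al³⁺/Al the anode: E°cell = +1.58 V, n = 6.
Overall reaction: 3 Pb²⁺(aq) + 2 Al(s) → 3 Pb(s) + 2 Al³⁺(aq); Q = [Al³⁺]^2/[Pb²⁺]^3.
From E = E° − (0.0592/n) log Q: log Q = (E° − E)·n/0.0592 = (+1.58 − (+1.601))·6/0.0592 = -2.1284.
So 3·log[Pb²⁺] = 2·log(0.00405) − log Q = -4.7851 − (-2.1284) = -2.6567; log[Pb²⁺] = -2.6567 / 3 = -0.8856; [Pb²⁺] = 10^(-0.8856) ≈ 0.13 M.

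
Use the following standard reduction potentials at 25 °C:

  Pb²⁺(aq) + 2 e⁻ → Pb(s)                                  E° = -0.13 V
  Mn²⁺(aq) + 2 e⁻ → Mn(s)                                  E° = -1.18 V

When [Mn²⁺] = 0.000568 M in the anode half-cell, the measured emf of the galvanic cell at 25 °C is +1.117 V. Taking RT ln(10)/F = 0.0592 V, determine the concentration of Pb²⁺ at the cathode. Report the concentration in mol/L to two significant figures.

0.10 M

Pb²⁺/Pb is the cathode, Mn²⁺/Mn the anode: E°cell = +1.05 V, n = 2.
Overall reaction: Pb²⁺(aq) + Mn(s) → Pb(s) + Mn²⁺(aq); Q = [Mn²⁺]^1/[Pb²⁺]^1.
From E = E° − (0.0592/n) log Q: log Q = (E° − E)·n/0.0592 = (+1.05 − (+1.117))·2/0.0592 = -2.2635.
So 1·log[Pb²⁺] = 1·log(0.000568) − log Q = -3.2457 − (-2.2635) = -0.9822; [Pb²⁺] = 10^(-0.9822) ≈ 0.10 M.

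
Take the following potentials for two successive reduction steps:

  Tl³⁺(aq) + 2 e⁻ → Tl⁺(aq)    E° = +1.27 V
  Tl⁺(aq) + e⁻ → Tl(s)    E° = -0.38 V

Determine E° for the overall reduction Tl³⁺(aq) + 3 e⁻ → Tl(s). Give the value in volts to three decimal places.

+0.720 V

Since ΔG° = −nFE° is additive over sequential reductions, n₃E°₃ = n₁E°₁ + n₂E°₂.
E°₃ = (2×+1.27 + 1×-0.38) / 3 = (+2.160) / 3 = +0.720 V.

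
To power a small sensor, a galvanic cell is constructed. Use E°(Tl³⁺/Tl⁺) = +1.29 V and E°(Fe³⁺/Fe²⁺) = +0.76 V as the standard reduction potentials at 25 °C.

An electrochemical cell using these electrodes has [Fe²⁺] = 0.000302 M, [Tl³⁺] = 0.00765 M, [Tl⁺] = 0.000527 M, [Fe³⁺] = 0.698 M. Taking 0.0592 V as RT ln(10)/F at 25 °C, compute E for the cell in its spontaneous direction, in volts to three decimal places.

+0.365 V

Tl³⁺/Tl⁺ is the cathode (higher E°), Fe³⁺/Fe²⁺ the anode: E°cell = +1.29 − (+0.76) = +0.53 V, n = 2.
Overall: Tl³⁺(aq) + 2 Fe²⁺(aq) → Tl⁺(aq) + 2 Fe³⁺(aq)
Q = [Tl⁺]·[Fe³⁺]^2 / ([Tl³⁺]·[Fe²⁺]^2); log Q = 5.566.
E = E° − (0.0592/n) log Q = +0.53 − (0.0592/2)(5.566) = +0.365 V.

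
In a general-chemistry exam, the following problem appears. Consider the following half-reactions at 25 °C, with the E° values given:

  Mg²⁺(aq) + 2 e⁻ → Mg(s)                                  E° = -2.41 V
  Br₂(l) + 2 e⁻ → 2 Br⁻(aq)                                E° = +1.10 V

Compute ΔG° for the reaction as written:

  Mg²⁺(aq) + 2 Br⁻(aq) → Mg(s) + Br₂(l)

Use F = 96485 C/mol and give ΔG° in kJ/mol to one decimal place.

+677.3 kJ/mol

As written, Mg²⁺/Mg is reduced (cathode) and Br₂/Br⁻ is oxidised (anode), so E°cell = (-2.41) − (+1.10) = -3.51 V.
Balancing electrons gives n = 2.
ΔG° = −nFE° = −(2)(96485)(-3.51) = 677,325 J = +677.3 kJ/mol.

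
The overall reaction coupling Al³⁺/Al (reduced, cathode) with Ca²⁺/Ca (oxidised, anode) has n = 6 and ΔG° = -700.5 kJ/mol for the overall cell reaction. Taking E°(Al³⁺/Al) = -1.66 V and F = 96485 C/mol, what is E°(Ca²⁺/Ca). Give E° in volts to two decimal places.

-2.87 V

E°cell = −ΔG°/(nF) = −(-700.5×10³)/((6)(96485)) = +1.210 V.
Since Al³⁺/Al is the cathode and Ca²⁺/Ca the anode, E°cell = E°(Al³⁺/Al) − E°(Ca²⁺/Ca).
So E°(Ca²⁺/Ca) = E°(Al³⁺/Al) − E°cell = (-1.66) − (+1.210) = -2.87 V.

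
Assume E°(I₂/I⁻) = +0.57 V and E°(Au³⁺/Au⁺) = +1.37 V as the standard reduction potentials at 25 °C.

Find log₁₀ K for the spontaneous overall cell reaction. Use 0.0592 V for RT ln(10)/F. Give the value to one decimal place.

27.0

Cathode: Au³⁺/Au⁺; anode: I₂/I⁻. E°cell = +0.80 V, n = 2.
log K = nE°cell / 0.0592 = (2)(+0.80) / 0.0592 = 27.0.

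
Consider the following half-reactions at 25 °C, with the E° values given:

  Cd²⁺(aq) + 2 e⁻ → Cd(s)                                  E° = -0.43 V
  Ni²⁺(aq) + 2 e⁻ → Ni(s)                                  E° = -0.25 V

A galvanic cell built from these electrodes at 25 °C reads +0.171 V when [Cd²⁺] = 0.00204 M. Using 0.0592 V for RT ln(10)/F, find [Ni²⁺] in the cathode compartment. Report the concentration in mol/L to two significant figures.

Ni²⁺/Ni is the cathode, Cd²⁺/Cd the anode: E°cell = +0.18 V, n = 2.
Overall reaction: Ni²⁺(aq) + Cd(s) → Ni(s) + Cd²⁺(aq); Q = [Cd²⁺]^1/[Ni²⁺]^1.
From E = E° − (0.0592/n) log Q: log Q = (E° − E)·n/0.0592 = (+0.18 − (+0.171))·2/0.0592 = 0.3041.
So 1·log[Ni²⁺] = 1·log(0.00204) − log Q = -2.6904 − (0.3041) = -2.9945; [Ni²⁺] = 10^(-2.9945) ≈ 0.0010 M.

0.0010 M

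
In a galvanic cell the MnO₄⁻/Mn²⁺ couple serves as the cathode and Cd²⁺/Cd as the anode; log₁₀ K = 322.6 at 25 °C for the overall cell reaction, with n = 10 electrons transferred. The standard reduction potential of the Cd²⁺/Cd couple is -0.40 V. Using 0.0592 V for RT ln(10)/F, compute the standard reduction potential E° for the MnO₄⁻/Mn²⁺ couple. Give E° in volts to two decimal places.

E°cell = (0.0592/n)·log K = (0.0592/10)(322.6) = +1.910 V.
Since MnO₄⁻/Mn²⁺ is the cathode and Cd²⁺/Cd the anode, E°cell = E°(MnO₄⁻/Mn²⁺) − E°(Cd²⁺/Cd).
So E°(MnO₄⁻/Mn²⁺) = E°cell + E°(Cd²⁺/Cd) = +1.910 + (-0.40) = +1.51 V.

+1.51 V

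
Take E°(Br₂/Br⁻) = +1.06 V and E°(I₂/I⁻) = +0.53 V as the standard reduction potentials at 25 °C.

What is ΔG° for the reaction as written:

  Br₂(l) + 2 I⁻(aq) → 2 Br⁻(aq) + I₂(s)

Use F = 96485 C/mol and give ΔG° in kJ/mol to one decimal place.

As written, Br₂/Br⁻ is reduced (cathode) and I₂/I⁻ is oxidised (anode), so E°cell = (+1.06) − (+0.53) = +0.53 V.
Balancing electrons gives n = 2.
ΔG° = −nFE° = −(2)(96485)(+0.53) = -102,274 J = -102.3 kJ/mol.

-102.3 kJ/mol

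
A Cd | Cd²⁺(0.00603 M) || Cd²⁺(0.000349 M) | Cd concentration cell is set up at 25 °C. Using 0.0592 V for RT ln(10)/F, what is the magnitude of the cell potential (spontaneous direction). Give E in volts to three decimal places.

For a concentration cell E°cell = 0. The 0.00603 M side is the cathode (reduction is favoured where [Cd²⁺] is higher).
With n = 2, E = −(0.0592/2) log([Cd²⁺]ₐₙ/[Cd²⁺]꜀ₐₜ) = −(0.0592/2) log(0.000349/0.00603) = −(0.0592/2)(-1.237) = +0.037 V.

+0.037 V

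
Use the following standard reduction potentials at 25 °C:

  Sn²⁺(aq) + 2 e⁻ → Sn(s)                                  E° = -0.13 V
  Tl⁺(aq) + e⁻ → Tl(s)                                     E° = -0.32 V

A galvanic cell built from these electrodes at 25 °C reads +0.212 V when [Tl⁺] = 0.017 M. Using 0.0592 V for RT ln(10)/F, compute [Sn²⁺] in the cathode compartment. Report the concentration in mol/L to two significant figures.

Sn²⁺/Sn is the cathode, Tl⁺/Tl the anode: E°cell = +0.19 V, n = 2.
Overall reaction: Sn²⁺(aq) + 2 Tl(s) → Sn(s) + 2 Tl⁺(aq); Q = [Tl⁺]^2/[Sn²⁺]^1.
From E = E° − (0.0592/n) log Q: log Q = (E° − E)·n/0.0592 = (+0.19 − (+0.212))·2/0.0592 = -0.7432.
So 1·log[Sn²⁺] = 2·log(0.017) − log Q = -3.5391 − (-0.7432) = -2.7959; [Sn²⁺] = 10^(-2.7959) ≈ 0.0016 M.

0.0016 M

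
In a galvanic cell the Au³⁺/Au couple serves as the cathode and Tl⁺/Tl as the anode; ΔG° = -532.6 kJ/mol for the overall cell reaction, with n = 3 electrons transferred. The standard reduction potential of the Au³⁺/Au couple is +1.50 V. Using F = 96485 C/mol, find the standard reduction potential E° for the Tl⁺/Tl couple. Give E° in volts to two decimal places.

-0.34 V

E°cell = −ΔG°/(nF) = −(-532.6×10³)/((3)(96485)) = +1.840 V.
Since Au³⁺/Au is the cathode and Tl⁺/Tl the anode, E°cell = E°(Au³⁺/Au) − E°(Tl⁺/Tl).
So E°(Tl⁺/Tl) = E°(Au³⁺/Au) − E°cell = (+1.50) − (+1.840) = -0.34 V.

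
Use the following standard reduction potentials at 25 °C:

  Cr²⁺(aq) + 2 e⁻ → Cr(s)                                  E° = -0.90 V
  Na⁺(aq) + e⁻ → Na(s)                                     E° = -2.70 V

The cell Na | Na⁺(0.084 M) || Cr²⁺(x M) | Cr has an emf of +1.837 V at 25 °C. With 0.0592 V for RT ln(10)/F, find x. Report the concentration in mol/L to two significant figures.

Cr²⁺/Cr is the cathode, Na⁺/Na the anode: E°cell = +1.80 V, n = 2.
Overall reaction: Cr²⁺(aq) + 2 Na(s) → Cr(s) + 2 Na⁺(aq); Q = [Na⁺]^2/[Cr²⁺]^1.
From E = E° − (0.0592/n) log Q: log Q = (E° − E)·n/0.0592 = (+1.80 − (+1.837))·2/0.0592 = -1.2500.
So 1·log[Cr²⁺] = 2·log(0.084) − log Q = -2.1514 − (-1.2500) = -0.9014; [Cr²⁺] = 10^(-0.9014) ≈ 0.13 M.

0.13 M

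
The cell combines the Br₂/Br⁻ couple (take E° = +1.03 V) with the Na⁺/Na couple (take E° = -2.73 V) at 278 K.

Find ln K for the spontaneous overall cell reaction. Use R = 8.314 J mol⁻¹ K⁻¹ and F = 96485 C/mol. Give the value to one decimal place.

313.9

Cathode: Br₂/Br⁻; anode: Na⁺/Na. E°cell = (+1.03) − (-2.73) = +3.76 V, with n = 2.
ΔG° = −nFE° = −RT ln K, so ln K = nFE°/(RT) = (2)(96485)(+3.76) / ((8.314)(278)) = 313.923.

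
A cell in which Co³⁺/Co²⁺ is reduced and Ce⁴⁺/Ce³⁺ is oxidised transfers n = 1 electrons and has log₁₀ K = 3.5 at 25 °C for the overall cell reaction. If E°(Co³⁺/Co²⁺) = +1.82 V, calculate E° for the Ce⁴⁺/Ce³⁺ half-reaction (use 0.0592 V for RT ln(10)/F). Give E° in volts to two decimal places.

E°cell = (0.0592/n)·log K = (0.0592/1)(3.5) = +0.207 V.
Since Co³⁺/Co²⁺ is the cathode and Ce⁴⁺/Ce³⁺ the anode, E°cell = E°(Co³⁺/Co²⁺) − E°(Ce⁴⁺/Ce³⁺).
So E°(Ce⁴⁺/Ce³⁺) = E°(Co³⁺/Co²⁺) − E°cell = (+1.82) − (+0.207) = +1.61 V.

+1.61 V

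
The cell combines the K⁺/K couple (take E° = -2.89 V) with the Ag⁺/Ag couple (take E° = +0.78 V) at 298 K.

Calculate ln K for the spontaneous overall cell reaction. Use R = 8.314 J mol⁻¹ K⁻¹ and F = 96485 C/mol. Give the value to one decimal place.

142.9

Cathode: Ag⁺/Ag; anode: K⁺/K. E°cell = (+0.78) − (-2.89) = +3.67 V, with n = 1.
ΔG° = −nFE° = −RT ln K, so ln K = nFE°/(RT) = (1)(96485)(+3.67) / ((8.314)(298)) = 142.922.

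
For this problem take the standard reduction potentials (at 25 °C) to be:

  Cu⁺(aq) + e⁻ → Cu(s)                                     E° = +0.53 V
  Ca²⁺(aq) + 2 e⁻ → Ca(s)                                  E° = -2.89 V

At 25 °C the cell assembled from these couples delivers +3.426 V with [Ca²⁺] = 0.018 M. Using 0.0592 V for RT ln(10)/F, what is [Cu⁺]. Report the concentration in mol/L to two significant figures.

0.17 M

Cu⁺/Cu is the cathode, Ca²⁺/Ca the anode: E°cell = +3.42 V, n = 2.
Overall reaction: 2 Cu⁺(aq) + Ca(s) → 2 Cu(s) + Ca²⁺(aq); Q = [Ca²⁺]^1/[Cu⁺]^2.
From E = E° − (0.0592/n) log Q: log Q = (E° − E)·n/0.0592 = (+3.42 − (+3.426))·2/0.0592 = -0.2027.
So 2·log[Cu⁺] = 1·log(0.018) − log Q = -1.7447 − (-0.2027) = -1.5420; log[Cu⁺] = -1.5420 / 2 = -0.7710; [Cu⁺] = 10^(-0.7710) ≈ 0.17 M.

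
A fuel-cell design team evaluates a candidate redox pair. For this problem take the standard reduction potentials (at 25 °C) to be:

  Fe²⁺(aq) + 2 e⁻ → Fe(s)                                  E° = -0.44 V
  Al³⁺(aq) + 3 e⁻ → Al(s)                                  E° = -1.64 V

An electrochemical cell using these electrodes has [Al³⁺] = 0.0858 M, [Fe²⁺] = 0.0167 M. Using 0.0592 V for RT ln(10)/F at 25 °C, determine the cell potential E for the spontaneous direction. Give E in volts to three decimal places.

Fe²⁺/Fe is the cathode (higher E°), Al³⁺/Al the anode: E°cell = -0.44 − (-1.64) = +1.20 V, n = 6.
Overall: 3 Fe²⁺(aq) + 2 Al(s) → 3 Fe(s) + 2 Al³⁺(aq)
Q = [Al³⁺]^2 / ([Fe²⁺]^3); log Q = 3.199.
E = E° − (0.0592/n) log Q = +1.20 − (0.0592/6)(3.199) = +1.168 V.

+1.168 V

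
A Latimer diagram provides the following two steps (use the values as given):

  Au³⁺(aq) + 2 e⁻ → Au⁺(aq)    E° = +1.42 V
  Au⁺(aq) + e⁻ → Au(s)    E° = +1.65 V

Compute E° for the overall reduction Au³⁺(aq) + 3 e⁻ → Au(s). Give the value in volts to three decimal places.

+1.497 V

Adding the free-energy changes (−nFE°) of the two steps gives −n₃FE°₃ = −n₁FE°₁ − n₂FE°₂.
E°₃ = (2×+1.42 + 1×+1.65) / 3 = (+4.490) / 3 = +1.497 V.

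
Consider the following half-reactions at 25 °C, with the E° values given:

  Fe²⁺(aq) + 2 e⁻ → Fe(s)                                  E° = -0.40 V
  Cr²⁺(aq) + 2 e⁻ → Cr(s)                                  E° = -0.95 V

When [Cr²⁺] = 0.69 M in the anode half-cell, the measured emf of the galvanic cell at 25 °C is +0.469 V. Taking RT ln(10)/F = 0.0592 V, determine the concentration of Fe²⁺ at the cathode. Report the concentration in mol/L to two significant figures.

0.0013 M

Fe²⁺/Fe is the cathode, Cr²⁺/Cr the anode: E°cell = +0.55 V, n = 2.
Overall reaction: Fe²⁺(aq) + Cr(s) → Fe(s) + Cr²⁺(aq); Q = [Cr²⁺]^1/[Fe²⁺]^1.
From E = E° − (0.0592/n) log Q: log Q = (E° − E)·n/0.0592 = (+0.55 − (+0.469))·2/0.0592 = 2.7365.
So 1·log[Fe²⁺] = 1·log(0.69) − log Q = -0.1612 − (2.7365) = -2.8977; [Fe²⁺] = 10^(-2.8977) ≈ 0.0013 M.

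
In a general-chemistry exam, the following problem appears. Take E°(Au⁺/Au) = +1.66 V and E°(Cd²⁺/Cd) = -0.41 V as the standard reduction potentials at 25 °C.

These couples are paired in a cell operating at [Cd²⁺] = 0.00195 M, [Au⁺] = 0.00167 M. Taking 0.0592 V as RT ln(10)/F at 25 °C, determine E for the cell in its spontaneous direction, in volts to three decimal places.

+1.986 V

Au⁺/Au is the cathode (higher E°), Cd²⁺/Cd the anode: E°cell = +1.66 − (-0.41) = +2.07 V, n = 2.
Overall: 2 Au⁺(aq) + Cd(s) → 2 Au(s) + Cd²⁺(aq)
Q = [Cd²⁺] / ([Au⁺]^2); log Q = 2.845.
E = E° − (0.0592/n) log Q = +2.07 − (0.0592/2)(2.845) = +1.986 V.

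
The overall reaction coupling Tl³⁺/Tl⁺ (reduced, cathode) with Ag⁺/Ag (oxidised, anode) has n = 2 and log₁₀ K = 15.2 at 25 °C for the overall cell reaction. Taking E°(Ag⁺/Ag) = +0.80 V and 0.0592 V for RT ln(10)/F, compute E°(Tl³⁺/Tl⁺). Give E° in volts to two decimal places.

+1.25 V

E°cell = (0.0592/n)·log K = (0.0592/2)(15.2) = +0.450 V.
Since Tl³⁺/Tl⁺ is the cathode and Ag⁺/Ag the anode, E°cell = E°(Tl³⁺/Tl⁺) − E°(Ag⁺/Ag).
So E°(Tl³⁺/Tl⁺) = E°cell + E°(Ag⁺/Ag) = +0.450 + (+0.80) = +1.25 V.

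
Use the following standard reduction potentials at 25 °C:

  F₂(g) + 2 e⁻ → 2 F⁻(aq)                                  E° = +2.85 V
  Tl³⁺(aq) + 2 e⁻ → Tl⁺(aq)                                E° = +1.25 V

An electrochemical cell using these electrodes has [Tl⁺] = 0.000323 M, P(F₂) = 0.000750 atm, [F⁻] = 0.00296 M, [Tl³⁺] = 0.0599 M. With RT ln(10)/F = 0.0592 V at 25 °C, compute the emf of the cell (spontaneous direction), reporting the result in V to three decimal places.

+1.590 V

F₂/F⁻ is the cathode (higher E°), Tl³⁺/Tl⁺ the anode: E°cell = +2.85 − (+1.25) = +1.60 V, n = 2.
Overall: F₂(g) + Tl⁺(aq) → 2 F⁻(aq) + Tl³⁺(aq)
Q = [F⁻]^2·[Tl³⁺] / (P(F₂)·[Tl⁺]); log Q = 0.336.
E = E° − (0.0592/n) log Q = +1.60 − (0.0592/2)(0.336) = +1.590 V.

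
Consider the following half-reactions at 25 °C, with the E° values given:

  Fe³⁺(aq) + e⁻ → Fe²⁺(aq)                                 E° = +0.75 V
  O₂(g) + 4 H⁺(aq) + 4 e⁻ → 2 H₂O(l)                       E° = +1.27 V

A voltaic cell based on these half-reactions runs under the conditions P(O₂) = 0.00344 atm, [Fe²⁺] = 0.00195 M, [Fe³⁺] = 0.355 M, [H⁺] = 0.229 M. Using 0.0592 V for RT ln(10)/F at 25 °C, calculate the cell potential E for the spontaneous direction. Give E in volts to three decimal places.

+0.312 V

O₂/H₂O is the cathode (higher E°), Fe³⁺/Fe²⁺ the anode: E°cell = +1.27 − (+0.75) = +0.52 V, n = 4.
Overall: O₂(g) + 4 H⁺(aq) + 4 Fe²⁺(aq) → 2 H₂O(l) + 4 Fe³⁺(aq)
Q = [Fe³⁺]^4 / (P(O₂)·[H⁺]^4·[Fe²⁺]^4); log Q = 14.065.
E = E° − (0.0592/n) log Q = +0.52 − (0.0592/4)(14.065) = +0.312 V.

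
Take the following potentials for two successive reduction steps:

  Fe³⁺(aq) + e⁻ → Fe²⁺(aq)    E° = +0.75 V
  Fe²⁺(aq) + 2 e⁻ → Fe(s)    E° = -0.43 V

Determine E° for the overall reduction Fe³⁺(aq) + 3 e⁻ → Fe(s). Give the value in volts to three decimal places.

Standard free energies of sequential steps add: ΔG°₃ = ΔG°₁ + ΔG°₂, so n₃E°₃ = n₁E°₁ + n₂E°₂.
E°₃ = (1×+0.75 + 2×-0.43) / 3 = (-0.110) / 3 = -0.037 V.

-0.037 V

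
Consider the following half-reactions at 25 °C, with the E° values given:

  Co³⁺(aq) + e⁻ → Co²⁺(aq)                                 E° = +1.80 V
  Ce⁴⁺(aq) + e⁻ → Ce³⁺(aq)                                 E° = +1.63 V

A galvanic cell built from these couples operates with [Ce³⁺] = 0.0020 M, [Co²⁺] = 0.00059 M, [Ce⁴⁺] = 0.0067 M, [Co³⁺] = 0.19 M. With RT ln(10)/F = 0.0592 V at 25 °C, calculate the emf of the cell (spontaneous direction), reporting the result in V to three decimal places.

Co³⁺/Co²⁺ is the cathode (higher E°), Ce⁴⁺/Ce³⁺ the anode: E°cell = +1.80 − (+1.63) = +0.17 V, n = 1.
Overall: Co³⁺(aq) + Ce³⁺(aq) → Co²⁺(aq) + Ce⁴⁺(aq)
Q = [Co²⁺]·[Ce⁴⁺] / ([Co³⁺]·[Ce³⁺]); log Q = -1.983.
E = E° − (0.0592/n) log Q = +0.17 − (0.0592/1)(-1.983) = +0.287 V.

+0.287 V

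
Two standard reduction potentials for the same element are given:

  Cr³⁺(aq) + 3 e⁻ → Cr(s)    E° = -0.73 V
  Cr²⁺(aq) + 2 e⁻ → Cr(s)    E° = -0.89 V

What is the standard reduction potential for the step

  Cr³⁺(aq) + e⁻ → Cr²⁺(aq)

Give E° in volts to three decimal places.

-0.410 V

Sequential free energies add, so n₃E°₃ = n₁E°₁ + n₂E°₂.
With n₃ = 3, and the known step contributing 2×(-0.89) V, the unknown satisfies 1·E° = 3×(-0.73) − 2×(-0.89) = -0.410.
E° = -0.410 / 1 = -0.410 V.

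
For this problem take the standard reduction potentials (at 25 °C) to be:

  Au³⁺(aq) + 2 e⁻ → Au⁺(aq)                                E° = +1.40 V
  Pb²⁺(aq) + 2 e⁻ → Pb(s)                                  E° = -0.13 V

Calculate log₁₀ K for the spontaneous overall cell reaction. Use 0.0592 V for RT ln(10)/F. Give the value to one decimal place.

Cathode: Au³⁺/Au⁺; anode: Pb²⁺/Pb. E°cell = +1.53 V, n = 2.
log K = nE°cell / 0.0592 = (2)(+1.53) / 0.0592 = 51.7.

51.7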